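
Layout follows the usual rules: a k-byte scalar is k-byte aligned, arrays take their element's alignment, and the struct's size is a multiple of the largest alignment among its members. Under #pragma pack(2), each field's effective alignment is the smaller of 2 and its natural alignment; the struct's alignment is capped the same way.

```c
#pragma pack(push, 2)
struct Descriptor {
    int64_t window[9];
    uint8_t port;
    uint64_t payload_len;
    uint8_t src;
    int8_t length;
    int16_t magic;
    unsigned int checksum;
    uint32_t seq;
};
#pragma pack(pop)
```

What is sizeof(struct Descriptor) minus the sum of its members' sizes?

1

@0: window [72B, align 2] → 72
@72: port [1B, align 1] → 73
+1 pad (align 2)
@74: payload_len [8B, align 2] → 82
@82: src [1B, align 1] → 83
@83: length [1B, align 1] → 84
@84: magic [2B, align 2] → 86
@86: checksum [4B, align 2] → 90
@90: seq [4B, align 2] → 94
size 94, align 2
data bytes 93, size 94 → padding 1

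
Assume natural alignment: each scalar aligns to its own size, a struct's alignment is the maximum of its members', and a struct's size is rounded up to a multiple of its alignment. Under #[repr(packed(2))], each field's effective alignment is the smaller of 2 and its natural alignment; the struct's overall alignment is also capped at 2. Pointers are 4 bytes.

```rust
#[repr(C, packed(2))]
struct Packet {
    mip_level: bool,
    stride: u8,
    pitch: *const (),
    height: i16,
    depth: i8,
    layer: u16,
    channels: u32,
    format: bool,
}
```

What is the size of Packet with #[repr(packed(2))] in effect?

18

0..1  mip_level  (1B, 1-aligned)
1..2  stride  (1B, 1-aligned)
2..6  pitch  (4B, 2-aligned)
6..8  height  (2B, 2-aligned)
8..9  depth  (1B, 1-aligned)
9..10  -- padding (1B)
10..12  layer  (2B, 2-aligned)
12..16  channels  (4B, 2-aligned)
16..17  format  (1B, 1-aligned)
17..18  -- tail padding (1B)
sizeof = 18, alignof = 2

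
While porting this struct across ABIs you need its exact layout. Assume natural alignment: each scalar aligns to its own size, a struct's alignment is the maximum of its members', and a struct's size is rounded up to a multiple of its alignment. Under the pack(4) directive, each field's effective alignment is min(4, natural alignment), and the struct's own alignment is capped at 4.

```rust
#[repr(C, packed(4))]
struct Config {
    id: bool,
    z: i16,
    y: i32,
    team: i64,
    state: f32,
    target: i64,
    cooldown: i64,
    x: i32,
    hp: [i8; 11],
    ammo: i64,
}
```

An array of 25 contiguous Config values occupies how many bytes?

1500

id at 0 (size 1, align 1) → ends 1
pad 1 to align 2 for z
z at 2 (size 2, align 2) → ends 4
y at 4 (size 4, align 4) → ends 8
team at 8 (size 8, align 4) → ends 16
state at 16 (size 4, align 4) → ends 20
target at 20 (size 8, align 4) → ends 28
cooldown at 28 (size 8, align 4) → ends 36
x at 36 (size 4, align 4) → ends 40
hp at 40 (size 11, align 1) → ends 51
pad 1 to align 4 for ammo
ammo at 52 (size 8, align 4) → ends 60
total 60 bytes, alignment 4
array of 25: 25 × 60 = 1500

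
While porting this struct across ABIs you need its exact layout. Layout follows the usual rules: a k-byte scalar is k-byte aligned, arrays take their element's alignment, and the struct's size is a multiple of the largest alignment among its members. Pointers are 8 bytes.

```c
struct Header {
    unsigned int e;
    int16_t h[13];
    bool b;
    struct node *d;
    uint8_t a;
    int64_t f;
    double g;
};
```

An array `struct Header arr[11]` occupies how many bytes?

704

0..4  e  (4B, 4-aligned)
4..30  h  (26B, 2-aligned)
30..31  b  (1B, 1-aligned)
31..32  -- padding (1B)
32..40  d  (8B, 8-aligned)
40..41  a  (1B, 1-aligned)
41..48  -- padding (7B)
48..56  f  (8B, 8-aligned)
56..64  g  (8B, 8-aligned)
sizeof = 64, alignof = 8
array of 11: 11 × 64 = 704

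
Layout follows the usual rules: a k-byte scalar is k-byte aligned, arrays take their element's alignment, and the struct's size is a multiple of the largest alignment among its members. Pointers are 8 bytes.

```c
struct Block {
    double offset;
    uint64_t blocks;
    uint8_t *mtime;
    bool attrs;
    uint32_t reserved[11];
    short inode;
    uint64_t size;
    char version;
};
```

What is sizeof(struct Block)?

offset at 0 (size 8, align 8) → ends 8
blocks at 8 (size 8, align 8) → ends 16
mtime at 16 (size 8, align 8) → ends 24
attrs at 24 (size 1, align 1) → ends 25
pad 3 to align 4 for reserved
reserved at 28 (size 44, align 4) → ends 72
inode at 72 (size 2, align 2) → ends 74
pad 6 to align 8 for size
size at 80 (size 8, align 8) → ends 88
version at 88 (size 1, align 1) → ends 89
tail pad 7 to reach multiple of 8
total 96 bytes, alignment 8

96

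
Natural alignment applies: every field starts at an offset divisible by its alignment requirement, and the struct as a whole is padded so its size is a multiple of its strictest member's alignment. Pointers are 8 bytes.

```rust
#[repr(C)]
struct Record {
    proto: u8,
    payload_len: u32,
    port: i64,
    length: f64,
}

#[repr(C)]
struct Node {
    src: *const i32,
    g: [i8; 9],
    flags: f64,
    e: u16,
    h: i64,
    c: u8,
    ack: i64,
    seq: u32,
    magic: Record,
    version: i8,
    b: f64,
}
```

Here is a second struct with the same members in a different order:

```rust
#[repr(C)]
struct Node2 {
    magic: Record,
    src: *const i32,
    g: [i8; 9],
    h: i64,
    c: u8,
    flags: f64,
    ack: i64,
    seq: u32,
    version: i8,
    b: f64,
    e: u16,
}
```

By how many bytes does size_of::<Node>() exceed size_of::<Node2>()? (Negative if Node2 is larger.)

8

Record: proto at 0 (size 1, align 1) → ends 1; pad 3 to align 4 for payload_len; payload_len at 4 (size 4, align 4) → ends 8; port at 8 (size 8, align 8) → ends 16; length at 16 (size 8, align 8) → ends 24; total 24 bytes, alignment 8
src at 0 (size 8, align 8) → ends 8
g at 8 (size 9, align 1) → ends 17
pad 7 to align 8 for flags
flags at 24 (size 8, align 8) → ends 32
e at 32 (size 2, align 2) → ends 34
pad 6 to align 8 for h
h at 40 (size 8, align 8) → ends 48
c at 48 (size 1, align 1) → ends 49
pad 7 to align 8 for ack
ack at 56 (size 8, align 8) → ends 64
seq at 64 (size 4, align 4) → ends 68
pad 4 to align 8 for magic
magic at 72 (size 24, align 8) → ends 96
version at 96 (size 1, align 1) → ends 97
pad 7 to align 8 for b
b at 104 (size 8, align 8) → ends 112
total 112 bytes, alignment 8
— Node2 —
magic at 0 (size 24, align 8) → ends 24
src at 24 (size 8, align 8) → ends 32
g at 32 (size 9, align 1) → ends 41
pad 7 to align 8 for h
h at 48 (size 8, align 8) → ends 56
c at 56 (size 1, align 1) → ends 57
pad 7 to align 8 for flags
flags at 64 (size 8, align 8) → ends 72
ack at 72 (size 8, align 8) → ends 80
seq at 80 (size 4, align 4) → ends 84
version at 84 (size 1, align 1) → ends 85
pad 3 to align 8 for b
b at 88 (size 8, align 8) → ends 96
e at 96 (size 2, align 2) → ends 98
tail pad 6 to reach multiple of 8
total 104 bytes, alignment 8
112 − 104 = 8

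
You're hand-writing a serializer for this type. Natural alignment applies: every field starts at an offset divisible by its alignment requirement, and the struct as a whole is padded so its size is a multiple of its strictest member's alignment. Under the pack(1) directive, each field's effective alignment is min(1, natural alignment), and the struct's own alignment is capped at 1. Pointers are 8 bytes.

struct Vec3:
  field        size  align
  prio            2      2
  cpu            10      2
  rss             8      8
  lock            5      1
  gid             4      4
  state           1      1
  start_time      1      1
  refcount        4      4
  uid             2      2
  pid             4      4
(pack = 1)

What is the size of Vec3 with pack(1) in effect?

41

0..2  prio  (2B, 1-aligned)
2..12  cpu  (10B, 1-aligned)
12..20  rss  (8B, 1-aligned)
20..25  lock  (5B, 1-aligned)
25..29  gid  (4B, 1-aligned)
29..30  state  (1B, 1-aligned)
30..31  start_time  (1B, 1-aligned)
31..35  refcount  (4B, 1-aligned)
35..37  uid  (2B, 1-aligned)
37..41  pid  (4B, 1-aligned)
sizeof = 41, alignof = 1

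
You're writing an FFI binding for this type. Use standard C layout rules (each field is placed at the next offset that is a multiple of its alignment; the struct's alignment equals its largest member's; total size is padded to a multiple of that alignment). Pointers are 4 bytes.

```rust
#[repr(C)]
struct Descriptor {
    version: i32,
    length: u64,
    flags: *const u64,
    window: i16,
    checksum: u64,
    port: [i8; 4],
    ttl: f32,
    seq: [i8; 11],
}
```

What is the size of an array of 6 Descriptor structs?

336

version at 0 (size 4, align 4) → ends 4
pad 4 to align 8 for length
length at 8 (size 8, align 8) → ends 16
flags at 16 (size 4, align 4) → ends 20
window at 20 (size 2, align 2) → ends 22
pad 2 to align 8 for checksum
checksum at 24 (size 8, align 8) → ends 32
port at 32 (size 4, align 1) → ends 36
ttl at 36 (size 4, align 4) → ends 40
seq at 40 (size 11, align 1) → ends 51
tail pad 5 to reach multiple of 8
total 56 bytes, alignment 8
array of 6: 6 × 56 = 336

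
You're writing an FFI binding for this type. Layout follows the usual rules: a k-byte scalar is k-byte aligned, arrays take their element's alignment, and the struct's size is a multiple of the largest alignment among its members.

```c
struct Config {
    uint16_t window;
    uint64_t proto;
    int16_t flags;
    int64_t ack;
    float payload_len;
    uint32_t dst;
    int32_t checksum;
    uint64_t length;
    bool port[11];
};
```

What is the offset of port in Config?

0..2  window  (2B, 2-aligned)
2..8  -- padding (6B)
8..16  proto  (8B, 8-aligned)
16..18  flags  (2B, 2-aligned)
18..24  -- padding (6B)
24..32  ack  (8B, 8-aligned)
32..36  payload_len  (4B, 4-aligned)
36..40  dst  (4B, 4-aligned)
40..44  checksum  (4B, 4-aligned)
44..48  -- padding (4B)
48..56  length  (8B, 8-aligned)
56..67  port  (11B, 1-aligned)

56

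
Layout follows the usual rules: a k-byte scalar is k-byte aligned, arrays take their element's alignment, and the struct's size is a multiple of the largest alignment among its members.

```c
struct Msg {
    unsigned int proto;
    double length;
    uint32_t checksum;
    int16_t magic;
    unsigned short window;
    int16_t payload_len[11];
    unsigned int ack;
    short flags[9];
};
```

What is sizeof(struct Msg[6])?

@0: proto [4B, align 4] → 4
+4 pad (align 8)
@8: length [8B, align 8] → 16
@16: checksum [4B, align 4] → 20
@20: magic [2B, align 2] → 22
@22: window [2B, align 2] → 24
@24: payload_len [22B, align 2] → 46
+2 pad (align 4)
@48: ack [4B, align 4] → 52
@52: flags [18B, align 2] → 70
+2 tail pad (align 8)
size 72, align 8
array of 6: 6 × 72 = 432

432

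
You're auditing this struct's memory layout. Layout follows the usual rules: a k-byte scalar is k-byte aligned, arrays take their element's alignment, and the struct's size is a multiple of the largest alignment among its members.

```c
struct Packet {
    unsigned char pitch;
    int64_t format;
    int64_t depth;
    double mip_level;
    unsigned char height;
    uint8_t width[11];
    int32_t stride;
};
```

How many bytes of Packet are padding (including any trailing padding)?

0..1  pitch  (1B, 1-aligned)
1..8  -- padding (7B)
8..16  format  (8B, 8-aligned)
16..24  depth  (8B, 8-aligned)
24..32  mip_level  (8B, 8-aligned)
32..33  height  (1B, 1-aligned)
33..44  width  (11B, 1-aligned)
44..48  stride  (4B, 4-aligned)
sizeof = 48, alignof = 8
data bytes 41, size 48 → padding 7

7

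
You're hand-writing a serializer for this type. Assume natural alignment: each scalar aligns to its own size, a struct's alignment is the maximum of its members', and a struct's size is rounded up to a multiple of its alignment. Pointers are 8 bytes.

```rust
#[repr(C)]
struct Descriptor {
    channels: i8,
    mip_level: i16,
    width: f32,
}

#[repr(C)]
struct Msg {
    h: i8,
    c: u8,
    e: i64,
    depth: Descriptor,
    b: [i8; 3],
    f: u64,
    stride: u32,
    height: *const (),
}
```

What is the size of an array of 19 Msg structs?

Descriptor: 0..1  channels  (1B, 1-aligned); 1..2  -- padding (1B); 2..4  mip_level  (2B, 2-aligned); 4..8  width  (4B, 4-aligned); sizeof = 8, alignof = 4
0..1  h  (1B, 1-aligned)
1..2  c  (1B, 1-aligned)
2..8  -- padding (6B)
8..16  e  (8B, 8-aligned)
16..24  depth  (8B, 4-aligned)
24..27  b  (3B, 1-aligned)
27..32  -- padding (5B)
32..40  f  (8B, 8-aligned)
40..44  stride  (4B, 4-aligned)
44..48  -- padding (4B)
48..56  height  (8B, 8-aligned)
sizeof = 56, alignof = 8
array of 19: 19 × 56 = 1064

1064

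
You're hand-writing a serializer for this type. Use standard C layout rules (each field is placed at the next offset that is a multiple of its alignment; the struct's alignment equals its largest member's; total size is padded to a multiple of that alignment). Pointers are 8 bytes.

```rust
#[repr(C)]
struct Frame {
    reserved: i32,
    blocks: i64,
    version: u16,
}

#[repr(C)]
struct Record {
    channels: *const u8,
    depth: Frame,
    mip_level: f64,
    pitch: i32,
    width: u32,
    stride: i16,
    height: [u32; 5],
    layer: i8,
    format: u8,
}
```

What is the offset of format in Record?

Frame: reserved at 0 (size 4, align 4) → ends 4; pad 4 to align 8 for blocks; blocks at 8 (size 8, align 8) → ends 16; version at 16 (size 2, align 2) → ends 18; tail pad 6 to reach multiple of 8; total 24 bytes, alignment 8
channels at 0 (size 8, align 8) → ends 8
depth at 8 (size 24, align 8) → ends 32
mip_level at 32 (size 8, align 8) → ends 40
pitch at 40 (size 4, align 4) → ends 44
width at 44 (size 4, align 4) → ends 48
stride at 48 (size 2, align 2) → ends 50
pad 2 to align 4 for height
height at 52 (size 20, align 4) → ends 72
layer at 72 (size 1, align 1) → ends 73
format at 73 (size 1, align 1) → ends 74

73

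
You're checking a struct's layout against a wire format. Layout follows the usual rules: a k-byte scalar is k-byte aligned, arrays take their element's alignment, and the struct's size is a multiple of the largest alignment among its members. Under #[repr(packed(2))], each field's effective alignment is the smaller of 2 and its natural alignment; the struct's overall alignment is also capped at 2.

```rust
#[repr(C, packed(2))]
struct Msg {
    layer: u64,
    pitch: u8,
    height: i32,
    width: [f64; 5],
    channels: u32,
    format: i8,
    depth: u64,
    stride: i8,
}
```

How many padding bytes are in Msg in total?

3

layer at 0 (size 8, align 2) → ends 8
pitch at 8 (size 1, align 1) → ends 9
pad 1 to align 2 for height
height at 10 (size 4, align 2) → ends 14
width at 14 (size 40, align 2) → ends 54
channels at 54 (size 4, align 2) → ends 58
format at 58 (size 1, align 1) → ends 59
pad 1 to align 2 for depth
depth at 60 (size 8, align 2) → ends 68
stride at 68 (size 1, align 1) → ends 69
tail pad 1 to reach multiple of 2
total 70 bytes, alignment 2
data bytes 67, size 70 → padding 3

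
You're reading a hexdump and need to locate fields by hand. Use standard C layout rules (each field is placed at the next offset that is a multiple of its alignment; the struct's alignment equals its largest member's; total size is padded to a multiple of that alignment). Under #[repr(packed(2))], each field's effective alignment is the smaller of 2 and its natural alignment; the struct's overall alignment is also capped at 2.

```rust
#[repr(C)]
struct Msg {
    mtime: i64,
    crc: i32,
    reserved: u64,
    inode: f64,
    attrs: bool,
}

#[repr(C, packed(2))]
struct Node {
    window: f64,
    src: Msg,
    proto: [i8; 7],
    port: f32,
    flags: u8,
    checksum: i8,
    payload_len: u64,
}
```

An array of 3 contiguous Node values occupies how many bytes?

Msg: mtime at 0 (size 8, align 8) → ends 8; crc at 8 (size 4, align 4) → ends 12; pad 4 to align 8 for reserved; reserved at 16 (size 8, align 8) → ends 24; inode at 24 (size 8, align 8) → ends 32; attrs at 32 (size 1, align 1) → ends 33; tail pad 7 to reach multiple of 8; total 40 bytes, alignment 8
window at 0 (size 8, align 2) → ends 8
src at 8 (size 40, align 2) → ends 48
proto at 48 (size 7, align 1) → ends 55
pad 1 to align 2 for port
port at 56 (size 4, align 2) → ends 60
flags at 60 (size 1, align 1) → ends 61
checksum at 61 (size 1, align 1) → ends 62
payload_len at 62 (size 8, align 2) → ends 70
total 70 bytes, alignment 2
array of 3: 3 × 70 = 210

210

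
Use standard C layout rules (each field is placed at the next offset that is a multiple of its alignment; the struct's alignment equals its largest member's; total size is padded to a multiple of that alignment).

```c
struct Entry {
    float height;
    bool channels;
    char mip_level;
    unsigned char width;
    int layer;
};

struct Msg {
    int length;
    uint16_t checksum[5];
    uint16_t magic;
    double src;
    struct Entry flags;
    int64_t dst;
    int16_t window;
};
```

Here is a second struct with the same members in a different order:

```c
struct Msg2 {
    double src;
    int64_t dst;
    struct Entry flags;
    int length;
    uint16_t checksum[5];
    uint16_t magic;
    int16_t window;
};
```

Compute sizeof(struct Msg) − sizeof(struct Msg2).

Entry: height at 0 (size 4, align 4) → ends 4; channels at 4 (size 1, align 1) → ends 5; mip_level at 5 (size 1, align 1) → ends 6; width at 6 (size 1, align 1) → ends 7; pad 1 to align 4 for layer; layer at 8 (size 4, align 4) → ends 12; total 12 bytes, alignment 4
length at 0 (size 4, align 4) → ends 4
checksum at 4 (size 10, align 2) → ends 14
magic at 14 (size 2, align 2) → ends 16
src at 16 (size 8, align 8) → ends 24
flags at 24 (size 12, align 4) → ends 36
pad 4 to align 8 for dst
dst at 40 (size 8, align 8) → ends 48
window at 48 (size 2, align 2) → ends 50
tail pad 6 to reach multiple of 8
total 56 bytes, alignment 8
— Msg2 —
src at 0 (size 8, align 8) → ends 8
dst at 8 (size 8, align 8) → ends 16
flags at 16 (size 12, align 4) → ends 28
length at 28 (size 4, align 4) → ends 32
checksum at 32 (size 10, align 2) → ends 42
magic at 42 (size 2, align 2) → ends 44
window at 44 (size 2, align 2) → ends 46
tail pad 2 to reach multiple of 8
total 48 bytes, alignment 8
56 − 48 = 8

8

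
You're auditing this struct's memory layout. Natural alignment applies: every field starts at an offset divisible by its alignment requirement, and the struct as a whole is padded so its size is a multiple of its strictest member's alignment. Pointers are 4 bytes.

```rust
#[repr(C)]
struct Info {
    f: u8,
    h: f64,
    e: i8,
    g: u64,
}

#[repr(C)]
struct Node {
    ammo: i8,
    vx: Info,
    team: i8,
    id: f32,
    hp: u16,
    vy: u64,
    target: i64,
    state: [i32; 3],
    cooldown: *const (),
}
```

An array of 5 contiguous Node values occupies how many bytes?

Info: 0..1  f  (1B, 1-aligned); 1..8  -- padding (7B); 8..16  h  (8B, 8-aligned); 16..17  e  (1B, 1-aligned); 17..24  -- padding (7B); 24..32  g  (8B, 8-aligned); sizeof = 32, alignof = 8
0..1  ammo  (1B, 1-aligned)
1..8  -- padding (7B)
8..40  vx  (32B, 8-aligned)
40..41  team  (1B, 1-aligned)
41..44  -- padding (3B)
44..48  id  (4B, 4-aligned)
48..50  hp  (2B, 2-aligned)
50..56  -- padding (6B)
56..64  vy  (8B, 8-aligned)
64..72  target  (8B, 8-aligned)
72..84  state  (12B, 4-aligned)
84..88  cooldown  (4B, 4-aligned)
sizeof = 88, alignof = 8
array of 5: 5 × 88 = 440

440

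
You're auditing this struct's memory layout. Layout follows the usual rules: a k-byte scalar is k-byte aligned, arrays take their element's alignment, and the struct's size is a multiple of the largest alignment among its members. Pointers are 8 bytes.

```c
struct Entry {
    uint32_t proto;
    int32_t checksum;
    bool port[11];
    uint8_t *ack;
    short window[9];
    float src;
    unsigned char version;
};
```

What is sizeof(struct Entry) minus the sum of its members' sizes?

@0: proto [4B, align 4] → 4
@4: checksum [4B, align 4] → 8
@8: port [11B, align 1] → 19
+5 pad (align 8)
@24: ack [8B, align 8] → 32
@32: window [18B, align 2] → 50
+2 pad (align 4)
@52: src [4B, align 4] → 56
@56: version [1B, align 1] → 57
+7 tail pad (align 8)
size 64, align 8
data bytes 50, size 64 → padding 14

14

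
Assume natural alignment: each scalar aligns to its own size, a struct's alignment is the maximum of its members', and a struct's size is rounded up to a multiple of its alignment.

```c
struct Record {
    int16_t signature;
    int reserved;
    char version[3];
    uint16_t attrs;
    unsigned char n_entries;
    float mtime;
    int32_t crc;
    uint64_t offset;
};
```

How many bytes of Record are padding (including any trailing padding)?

signature at 0 (size 2, align 2) → ends 2
pad 2 to align 4 for reserved
reserved at 4 (size 4, align 4) → ends 8
version at 8 (size 3, align 1) → ends 11
pad 1 to align 2 for attrs
attrs at 12 (size 2, align 2) → ends 14
n_entries at 14 (size 1, align 1) → ends 15
pad 1 to align 4 for mtime
mtime at 16 (size 4, align 4) → ends 20
crc at 20 (size 4, align 4) → ends 24
offset at 24 (size 8, align 8) → ends 32
total 32 bytes, alignment 8
data bytes 28, size 32 → padding 4

4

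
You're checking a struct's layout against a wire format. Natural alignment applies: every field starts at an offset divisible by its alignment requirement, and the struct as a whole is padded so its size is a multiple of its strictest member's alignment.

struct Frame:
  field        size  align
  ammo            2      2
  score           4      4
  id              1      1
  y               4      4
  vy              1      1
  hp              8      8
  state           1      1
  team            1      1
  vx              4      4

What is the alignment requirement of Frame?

8

member alignments: ammo=2, score=4, id=1, y=4, vy=1, hp=8, state=1, team=1, vx=4
max = 8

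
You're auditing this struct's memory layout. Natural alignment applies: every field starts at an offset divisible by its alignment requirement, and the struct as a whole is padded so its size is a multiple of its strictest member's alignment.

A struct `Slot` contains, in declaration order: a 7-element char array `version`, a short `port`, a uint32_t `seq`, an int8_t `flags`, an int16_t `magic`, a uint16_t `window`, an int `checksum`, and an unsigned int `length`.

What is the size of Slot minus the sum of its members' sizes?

@0: version [7B, align 1] → 7
+1 pad (align 2)
@8: port [2B, align 2] → 10
+2 pad (align 4)
@12: seq [4B, align 4] → 16
@16: flags [1B, align 1] → 17
+1 pad (align 2)
@18: magic [2B, align 2] → 20
@20: window [2B, align 2] → 22
+2 pad (align 4)
@24: checksum [4B, align 4] → 28
@28: length [4B, align 4] → 32
size 32, align 4
data bytes 26, size 32 → padding 6

6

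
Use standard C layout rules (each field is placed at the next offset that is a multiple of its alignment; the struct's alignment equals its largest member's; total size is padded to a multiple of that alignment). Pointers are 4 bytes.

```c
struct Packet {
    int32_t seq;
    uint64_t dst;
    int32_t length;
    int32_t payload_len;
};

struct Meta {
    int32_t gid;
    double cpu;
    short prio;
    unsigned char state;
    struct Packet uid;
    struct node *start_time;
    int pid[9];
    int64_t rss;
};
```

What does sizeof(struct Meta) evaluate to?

Packet: @0: seq [4B, align 4] → 4; +4 pad (align 8); @8: dst [8B, align 8] → 16; @16: length [4B, align 4] → 20; @20: payload_len [4B, align 4] → 24; size 24, align 8
@0: gid [4B, align 4] → 4
+4 pad (align 8)
@8: cpu [8B, align 8] → 16
@16: prio [2B, align 2] → 18
@18: state [1B, align 1] → 19
+5 pad (align 8)
@24: uid [24B, align 8] → 48
@48: start_time [4B, align 4] → 52
@52: pid [36B, align 4] → 88
@88: rss [8B, align 8] → 96
size 96, align 8

96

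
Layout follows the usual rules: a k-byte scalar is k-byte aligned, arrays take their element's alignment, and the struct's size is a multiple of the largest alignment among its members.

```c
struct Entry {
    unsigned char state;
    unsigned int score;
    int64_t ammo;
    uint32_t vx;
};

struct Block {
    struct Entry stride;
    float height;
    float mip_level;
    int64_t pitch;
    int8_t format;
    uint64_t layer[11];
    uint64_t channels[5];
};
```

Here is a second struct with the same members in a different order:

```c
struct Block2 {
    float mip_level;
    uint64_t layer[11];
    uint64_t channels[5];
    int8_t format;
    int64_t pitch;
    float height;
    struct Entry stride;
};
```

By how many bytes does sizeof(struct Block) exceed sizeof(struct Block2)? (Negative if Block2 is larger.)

-8

Entry: @0: state [1B, align 1] → 1; +3 pad (align 4); @4: score [4B, align 4] → 8; @8: ammo [8B, align 8] → 16; @16: vx [4B, align 4] → 20; +4 tail pad (align 8); size 24, align 8
@0: stride [24B, align 8] → 24
@24: height [4B, align 4] → 28
@28: mip_level [4B, align 4] → 32
@32: pitch [8B, align 8] → 40
@40: format [1B, align 1] → 41
+7 pad (align 8)
@48: layer [88B, align 8] → 136
@136: channels [40B, align 8] → 176
size 176, align 8
— Block2 —
@0: mip_level [4B, align 4] → 4
+4 pad (align 8)
@8: layer [88B, align 8] → 96
@96: channels [40B, align 8] → 136
@136: format [1B, align 1] → 137
+7 pad (align 8)
@144: pitch [8B, align 8] → 152
@152: height [4B, align 4] → 156
+4 pad (align 8)
@160: stride [24B, align 8] → 184
size 184, align 8
176 − 184 = -8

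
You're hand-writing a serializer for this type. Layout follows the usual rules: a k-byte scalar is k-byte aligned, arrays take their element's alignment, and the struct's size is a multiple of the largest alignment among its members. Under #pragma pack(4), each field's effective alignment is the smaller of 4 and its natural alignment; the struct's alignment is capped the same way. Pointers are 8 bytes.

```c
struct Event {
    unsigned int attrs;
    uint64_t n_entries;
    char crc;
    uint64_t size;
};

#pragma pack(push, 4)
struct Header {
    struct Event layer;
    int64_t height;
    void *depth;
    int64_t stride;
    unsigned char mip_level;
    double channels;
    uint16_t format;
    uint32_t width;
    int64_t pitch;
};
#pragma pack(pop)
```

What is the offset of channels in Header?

60

Event: @0: attrs [4B, align 4] → 4; +4 pad (align 8); @8: n_entries [8B, align 8] → 16; @16: crc [1B, align 1] → 17; +7 pad (align 8); @24: size [8B, align 8] → 32; size 32, align 8
@0: layer [32B, align 4] → 32
@32: height [8B, align 4] → 40
@40: depth [8B, align 4] → 48
@48: stride [8B, align 4] → 56
@56: mip_level [1B, align 1] → 57
+3 pad (align 4)
@60: channels [8B, align 4] → 68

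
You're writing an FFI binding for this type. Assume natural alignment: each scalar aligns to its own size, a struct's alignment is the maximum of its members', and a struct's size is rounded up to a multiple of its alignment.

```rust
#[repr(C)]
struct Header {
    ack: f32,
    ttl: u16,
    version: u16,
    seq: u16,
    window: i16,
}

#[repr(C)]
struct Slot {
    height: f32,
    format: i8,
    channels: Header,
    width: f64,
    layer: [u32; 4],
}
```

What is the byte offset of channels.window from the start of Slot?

Header: 0..4  ack  (4B, 4-aligned); 4..6  ttl  (2B, 2-aligned); 6..8  version  (2B, 2-aligned); 8..10  seq  (2B, 2-aligned); 10..12  window  (2B, 2-aligned); sizeof = 12, alignof = 4
0..4  height  (4B, 4-aligned)
4..5  format  (1B, 1-aligned)
5..8  -- padding (3B)
8..20  channels  (12B, 4-aligned)
within Header: window at 10
8 + 10 = 18

18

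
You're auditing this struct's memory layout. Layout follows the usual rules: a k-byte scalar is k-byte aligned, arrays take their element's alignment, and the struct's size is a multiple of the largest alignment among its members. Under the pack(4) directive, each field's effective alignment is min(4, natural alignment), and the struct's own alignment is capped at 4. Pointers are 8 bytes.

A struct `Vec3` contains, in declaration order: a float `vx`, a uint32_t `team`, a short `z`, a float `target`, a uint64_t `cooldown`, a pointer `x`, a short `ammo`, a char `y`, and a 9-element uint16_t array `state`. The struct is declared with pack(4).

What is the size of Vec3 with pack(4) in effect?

vx at 0 (size 4, align 4) → ends 4
team at 4 (size 4, align 4) → ends 8
z at 8 (size 2, align 2) → ends 10
pad 2 to align 4 for target
target at 12 (size 4, align 4) → ends 16
cooldown at 16 (size 8, align 4) → ends 24
x at 24 (size 8, align 4) → ends 32
ammo at 32 (size 2, align 2) → ends 34
y at 34 (size 1, align 1) → ends 35
pad 1 to align 2 for state
state at 36 (size 18, align 2) → ends 54
tail pad 2 to reach multiple of 4
total 56 bytes, alignment 4

56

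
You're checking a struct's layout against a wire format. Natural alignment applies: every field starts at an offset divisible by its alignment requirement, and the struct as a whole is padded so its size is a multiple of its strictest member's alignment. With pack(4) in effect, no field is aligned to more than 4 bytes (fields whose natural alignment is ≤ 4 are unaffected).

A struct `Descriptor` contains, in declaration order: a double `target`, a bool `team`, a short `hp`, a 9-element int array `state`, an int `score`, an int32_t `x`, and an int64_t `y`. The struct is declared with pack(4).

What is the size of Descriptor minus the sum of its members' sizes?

@0: target [8B, align 4] → 8
@8: team [1B, align 1] → 9
+1 pad (align 2)
@10: hp [2B, align 2] → 12
@12: state [36B, align 4] → 48
@48: score [4B, align 4] → 52
@52: x [4B, align 4] → 56
@56: y [8B, align 4] → 64
size 64, align 4
data bytes 63, size 64 → padding 1

1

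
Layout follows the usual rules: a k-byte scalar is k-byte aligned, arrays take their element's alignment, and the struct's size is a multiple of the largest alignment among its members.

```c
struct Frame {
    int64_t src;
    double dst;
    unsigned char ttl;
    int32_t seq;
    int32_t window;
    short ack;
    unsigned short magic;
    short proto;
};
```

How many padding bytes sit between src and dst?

0

@0: src [8B, align 8] → 8
@8: dst [8B, align 8] → 16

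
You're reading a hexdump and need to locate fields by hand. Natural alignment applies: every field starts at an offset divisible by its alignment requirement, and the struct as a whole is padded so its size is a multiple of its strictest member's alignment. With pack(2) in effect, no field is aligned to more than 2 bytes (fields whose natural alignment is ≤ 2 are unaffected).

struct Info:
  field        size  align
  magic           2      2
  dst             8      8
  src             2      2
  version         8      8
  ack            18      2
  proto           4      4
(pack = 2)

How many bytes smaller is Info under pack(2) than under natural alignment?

natural layout:
  @0: magic [2B, align 2] → 2
  +6 pad (align 8)
  @8: dst [8B, align 8] → 16
  @16: src [2B, align 2] → 18
  +6 pad (align 8)
  @24: version [8B, align 8] → 32
  @32: ack [18B, align 2] → 50
  +2 pad (align 4)
  @52: proto [4B, align 4] → 56
  size 56, align 8
packed(2) layout:
  @0: magic [2B, align 2] → 2
  @2: dst [8B, align 2] → 10
  @10: src [2B, align 2] → 12
  @12: version [8B, align 2] → 20
  @20: ack [18B, align 2] → 38
  @38: proto [4B, align 2] → 42
  size 42, align 2
56 − 42 = 14

14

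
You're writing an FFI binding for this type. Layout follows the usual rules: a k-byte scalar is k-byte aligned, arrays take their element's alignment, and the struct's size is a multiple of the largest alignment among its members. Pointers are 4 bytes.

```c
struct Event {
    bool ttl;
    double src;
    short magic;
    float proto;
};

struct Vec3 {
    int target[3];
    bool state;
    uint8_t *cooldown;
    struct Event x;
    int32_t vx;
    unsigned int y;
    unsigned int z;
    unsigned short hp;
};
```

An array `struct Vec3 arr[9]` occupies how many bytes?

576

Event: ttl at 0 (size 1, align 1) → ends 1; pad 7 to align 8 for src; src at 8 (size 8, align 8) → ends 16; magic at 16 (size 2, align 2) → ends 18; pad 2 to align 4 for proto; proto at 20 (size 4, align 4) → ends 24; total 24 bytes, alignment 8
target at 0 (size 12, align 4) → ends 12
state at 12 (size 1, align 1) → ends 13
pad 3 to align 4 for cooldown
cooldown at 16 (size 4, align 4) → ends 20
pad 4 to align 8 for x
x at 24 (size 24, align 8) → ends 48
vx at 48 (size 4, align 4) → ends 52
y at 52 (size 4, align 4) → ends 56
z at 56 (size 4, align 4) → ends 60
hp at 60 (size 2, align 2) → ends 62
tail pad 2 to reach multiple of 8
total 64 bytes, alignment 8
array of 9: 9 × 64 = 576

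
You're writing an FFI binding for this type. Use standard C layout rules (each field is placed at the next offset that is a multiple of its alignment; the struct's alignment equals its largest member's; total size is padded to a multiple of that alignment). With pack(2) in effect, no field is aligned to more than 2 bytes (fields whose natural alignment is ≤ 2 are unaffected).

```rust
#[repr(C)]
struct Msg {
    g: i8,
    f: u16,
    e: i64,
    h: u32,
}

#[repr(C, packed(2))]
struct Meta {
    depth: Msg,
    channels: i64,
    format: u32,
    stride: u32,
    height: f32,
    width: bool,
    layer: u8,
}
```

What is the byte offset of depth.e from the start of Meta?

8

Msg: 0..1  g  (1B, 1-aligned); 1..2  -- padding (1B); 2..4  f  (2B, 2-aligned); 4..8  -- padding (4B); 8..16  e  (8B, 8-aligned); 16..20  h  (4B, 4-aligned); 20..24  -- tail padding (4B); sizeof = 24, alignof = 8
0..24  depth  (24B, 2-aligned)
within Msg: e at 8
0 + 8 = 8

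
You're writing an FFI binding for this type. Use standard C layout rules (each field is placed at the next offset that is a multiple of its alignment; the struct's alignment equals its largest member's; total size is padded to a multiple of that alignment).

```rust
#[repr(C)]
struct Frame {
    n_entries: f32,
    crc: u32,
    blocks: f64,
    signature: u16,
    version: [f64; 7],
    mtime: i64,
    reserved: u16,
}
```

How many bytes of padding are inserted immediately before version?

@0: n_entries [4B, align 4] → 4
@4: crc [4B, align 4] → 8
@8: blocks [8B, align 8] → 16
@16: signature [2B, align 2] → 18
+6 pad (align 8)
@24: version [56B, align 8] → 80

6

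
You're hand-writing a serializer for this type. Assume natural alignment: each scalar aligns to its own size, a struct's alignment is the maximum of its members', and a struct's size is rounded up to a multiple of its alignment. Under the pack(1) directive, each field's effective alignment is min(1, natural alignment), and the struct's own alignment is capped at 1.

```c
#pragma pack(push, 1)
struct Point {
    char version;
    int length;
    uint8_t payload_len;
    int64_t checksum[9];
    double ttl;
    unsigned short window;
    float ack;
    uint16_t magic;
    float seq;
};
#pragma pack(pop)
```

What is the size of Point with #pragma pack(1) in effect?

version at 0 (size 1, align 1) → ends 1
length at 1 (size 4, align 1) → ends 5
payload_len at 5 (size 1, align 1) → ends 6
checksum at 6 (size 72, align 1) → ends 78
ttl at 78 (size 8, align 1) → ends 86
window at 86 (size 2, align 1) → ends 88
ack at 88 (size 4, align 1) → ends 92
magic at 92 (size 2, align 1) → ends 94
seq at 94 (size 4, align 1) → ends 98
total 98 bytes, alignment 1

98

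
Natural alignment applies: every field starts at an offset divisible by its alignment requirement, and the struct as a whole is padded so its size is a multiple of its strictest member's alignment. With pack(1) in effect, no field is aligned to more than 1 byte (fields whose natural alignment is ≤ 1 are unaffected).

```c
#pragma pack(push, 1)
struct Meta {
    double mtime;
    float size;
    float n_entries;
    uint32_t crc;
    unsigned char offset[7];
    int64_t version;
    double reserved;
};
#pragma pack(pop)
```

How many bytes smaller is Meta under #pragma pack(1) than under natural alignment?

5

natural layout:
  @0: mtime [8B, align 8] → 8
  @8: size [4B, align 4] → 12
  @12: n_entries [4B, align 4] → 16
  @16: crc [4B, align 4] → 20
  @20: offset [7B, align 1] → 27
  +5 pad (align 8)
  @32: version [8B, align 8] → 40
  @40: reserved [8B, align 8] → 48
  size 48, align 8
packed(1) layout:
  @0: mtime [8B, align 1] → 8
  @8: size [4B, align 1] → 12
  @12: n_entries [4B, align 1] → 16
  @16: crc [4B, align 1] → 20
  @20: offset [7B, align 1] → 27
  @27: version [8B, align 1] → 35
  @35: reserved [8B, align 1] → 43
  size 43, align 1
48 − 43 = 5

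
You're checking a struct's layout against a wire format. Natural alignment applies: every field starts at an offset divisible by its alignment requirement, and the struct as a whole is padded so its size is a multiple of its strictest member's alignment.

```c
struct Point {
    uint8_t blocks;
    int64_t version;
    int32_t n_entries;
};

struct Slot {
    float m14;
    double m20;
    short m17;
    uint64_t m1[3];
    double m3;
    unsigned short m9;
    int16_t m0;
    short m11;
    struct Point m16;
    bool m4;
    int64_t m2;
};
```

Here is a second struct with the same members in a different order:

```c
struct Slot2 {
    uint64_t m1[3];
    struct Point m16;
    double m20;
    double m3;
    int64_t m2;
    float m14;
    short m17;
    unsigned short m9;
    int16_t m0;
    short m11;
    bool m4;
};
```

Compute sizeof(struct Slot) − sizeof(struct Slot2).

16

Point: blocks at 0 (size 1, align 1) → ends 1; pad 7 to align 8 for version; version at 8 (size 8, align 8) → ends 16; n_entries at 16 (size 4, align 4) → ends 20; tail pad 4 to reach multiple of 8; total 24 bytes, alignment 8
m14 at 0 (size 4, align 4) → ends 4
pad 4 to align 8 for m20
m20 at 8 (size 8, align 8) → ends 16
m17 at 16 (size 2, align 2) → ends 18
pad 6 to align 8 for m1
m1 at 24 (size 24, align 8) → ends 48
m3 at 48 (size 8, align 8) → ends 56
m9 at 56 (size 2, align 2) → ends 58
m0 at 58 (size 2, align 2) → ends 60
m11 at 60 (size 2, align 2) → ends 62
pad 2 to align 8 for m16
m16 at 64 (size 24, align 8) → ends 88
m4 at 88 (size 1, align 1) → ends 89
pad 7 to align 8 for m2
m2 at 96 (size 8, align 8) → ends 104
total 104 bytes, alignment 8
— Slot2 —
m1 at 0 (size 24, align 8) → ends 24
m16 at 24 (size 24, align 8) → ends 48
m20 at 48 (size 8, align 8) → ends 56
m3 at 56 (size 8, align 8) → ends 64
m2 at 64 (size 8, align 8) → ends 72
m14 at 72 (size 4, align 4) → ends 76
m17 at 76 (size 2, align 2) → ends 78
m9 at 78 (size 2, align 2) → ends 80
m0 at 80 (size 2, align 2) → ends 82
m11 at 82 (size 2, align 2) → ends 84
m4 at 84 (size 1, align 1) → ends 85
tail pad 3 to reach multiple of 8
total 88 bytes, alignment 8
104 − 88 = 16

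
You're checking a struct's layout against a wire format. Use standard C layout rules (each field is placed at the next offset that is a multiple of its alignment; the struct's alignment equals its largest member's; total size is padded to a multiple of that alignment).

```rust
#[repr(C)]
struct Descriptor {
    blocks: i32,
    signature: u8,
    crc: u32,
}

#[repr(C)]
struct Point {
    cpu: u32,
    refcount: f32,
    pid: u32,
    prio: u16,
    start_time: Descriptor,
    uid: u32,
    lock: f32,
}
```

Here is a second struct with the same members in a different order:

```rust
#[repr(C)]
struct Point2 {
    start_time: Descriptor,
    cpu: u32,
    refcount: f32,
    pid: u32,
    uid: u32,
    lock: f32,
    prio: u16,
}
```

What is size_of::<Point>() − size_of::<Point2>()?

0

Descriptor: blocks at 0 (size 4, align 4) → ends 4; signature at 4 (size 1, align 1) → ends 5; pad 3 to align 4 for crc; crc at 8 (size 4, align 4) → ends 12; total 12 bytes, alignment 4
cpu at 0 (size 4, align 4) → ends 4
refcount at 4 (size 4, align 4) → ends 8
pid at 8 (size 4, align 4) → ends 12
prio at 12 (size 2, align 2) → ends 14
pad 2 to align 4 for start_time
start_time at 16 (size 12, align 4) → ends 28
uid at 28 (size 4, align 4) → ends 32
lock at 32 (size 4, align 4) → ends 36
total 36 bytes, alignment 4
— Point2 —
start_time at 0 (size 12, align 4) → ends 12
cpu at 12 (size 4, align 4) → ends 16
refcount at 16 (size 4, align 4) → ends 20
pid at 20 (size 4, align 4) → ends 24
uid at 24 (size 4, align 4) → ends 28
lock at 28 (size 4, align 4) → ends 32
prio at 32 (size 2, align 2) → ends 34
tail pad 2 to reach multiple of 4
total 36 bytes, alignment 4
36 − 36 = 0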